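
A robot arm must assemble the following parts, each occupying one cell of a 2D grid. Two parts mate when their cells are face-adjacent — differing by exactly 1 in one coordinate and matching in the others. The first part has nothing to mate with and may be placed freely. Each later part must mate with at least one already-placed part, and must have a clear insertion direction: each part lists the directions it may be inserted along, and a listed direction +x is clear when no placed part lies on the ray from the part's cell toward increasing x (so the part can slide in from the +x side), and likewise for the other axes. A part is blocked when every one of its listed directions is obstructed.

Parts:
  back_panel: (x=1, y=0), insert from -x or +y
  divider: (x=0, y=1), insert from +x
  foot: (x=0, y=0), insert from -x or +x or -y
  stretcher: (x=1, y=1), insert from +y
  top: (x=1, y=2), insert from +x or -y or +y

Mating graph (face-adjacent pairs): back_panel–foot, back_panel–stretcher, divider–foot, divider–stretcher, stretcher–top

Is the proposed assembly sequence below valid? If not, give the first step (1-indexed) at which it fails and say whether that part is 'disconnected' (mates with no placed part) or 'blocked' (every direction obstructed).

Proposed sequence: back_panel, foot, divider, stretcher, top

1. back_panel@(1, 0) [-x clear] — {back_panel}
2. foot@(0, 0) [-x clear] — {back_panel, foot}
3. divider@(0, 1) [+x clear] — {back_panel, divider, foot}
4. stretcher@(1, 1) [+y clear] — {back_panel, divider, foot, stretcher}
5. top@(1, 2) [+x clear] — {back_panel, divider, foot, stretcher, top}

Valid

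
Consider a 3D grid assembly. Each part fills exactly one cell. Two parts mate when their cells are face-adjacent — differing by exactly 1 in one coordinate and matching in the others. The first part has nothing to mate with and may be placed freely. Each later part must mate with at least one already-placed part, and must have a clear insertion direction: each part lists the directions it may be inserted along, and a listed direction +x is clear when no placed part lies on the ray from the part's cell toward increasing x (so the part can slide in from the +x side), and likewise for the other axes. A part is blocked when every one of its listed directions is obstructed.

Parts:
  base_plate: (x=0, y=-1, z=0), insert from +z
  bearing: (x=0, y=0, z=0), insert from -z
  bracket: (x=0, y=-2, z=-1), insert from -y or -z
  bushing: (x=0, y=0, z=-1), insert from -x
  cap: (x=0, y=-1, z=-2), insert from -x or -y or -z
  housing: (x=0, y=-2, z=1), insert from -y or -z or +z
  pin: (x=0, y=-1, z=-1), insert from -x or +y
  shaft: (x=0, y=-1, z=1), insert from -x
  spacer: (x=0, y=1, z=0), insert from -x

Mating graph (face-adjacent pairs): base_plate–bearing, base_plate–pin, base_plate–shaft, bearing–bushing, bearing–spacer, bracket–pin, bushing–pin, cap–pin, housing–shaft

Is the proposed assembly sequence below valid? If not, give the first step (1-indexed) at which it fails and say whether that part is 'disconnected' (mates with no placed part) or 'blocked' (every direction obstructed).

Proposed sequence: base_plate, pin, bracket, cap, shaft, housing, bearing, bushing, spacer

Valid

1. base_plate@(0, -1, 0) [+z clear] — {base_plate}
2. pin@(0, -1, -1) [-x clear] — {base_plate, pin}
3. bracket@(0, -2, -1) [-y clear] — {base_plate, bracket, pin}
4. cap@(0, -1, -2) [-x clear] — {base_plate, bracket, cap, pin}
5. shaft@(0, -1, 1) [-x clear] — {base_plate, bracket, cap, pin, shaft}
6. housing@(0, -2, 1) [-y clear] — {base_plate, bracket, cap, housing, pin, shaft}
7. bearing@(0, 0, 0) [-z clear] — {base_plate, bearing, bracket, cap, housing, pin, shaft}
8. bushing@(0, 0, -1) [-x clear] — {base_plate, bearing, bracket, bushing, cap, housing, pin, shaft}
9. spacer@(0, 1, 0) [-x clear] — {base_plate, bearing, bracket, bushing, cap, housing, pin, shaft, spacer}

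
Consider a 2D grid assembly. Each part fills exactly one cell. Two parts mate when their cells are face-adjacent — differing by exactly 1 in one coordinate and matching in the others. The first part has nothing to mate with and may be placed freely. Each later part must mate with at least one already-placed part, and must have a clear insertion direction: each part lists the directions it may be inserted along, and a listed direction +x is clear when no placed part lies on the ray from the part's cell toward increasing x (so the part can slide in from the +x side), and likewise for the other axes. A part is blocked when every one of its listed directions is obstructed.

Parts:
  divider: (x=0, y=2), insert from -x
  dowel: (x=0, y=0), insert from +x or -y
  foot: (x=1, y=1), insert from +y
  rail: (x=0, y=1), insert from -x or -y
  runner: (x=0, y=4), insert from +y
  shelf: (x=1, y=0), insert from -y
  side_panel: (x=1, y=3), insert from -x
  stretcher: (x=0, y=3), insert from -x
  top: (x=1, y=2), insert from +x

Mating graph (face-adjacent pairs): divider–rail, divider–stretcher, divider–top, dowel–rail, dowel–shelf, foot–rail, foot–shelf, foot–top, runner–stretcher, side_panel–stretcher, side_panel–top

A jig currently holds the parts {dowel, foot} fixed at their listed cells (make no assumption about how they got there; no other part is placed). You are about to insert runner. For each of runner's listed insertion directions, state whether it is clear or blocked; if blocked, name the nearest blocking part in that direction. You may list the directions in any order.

+y: clear

+y: ray from runner(0, 4) has no placed part ⇒ clear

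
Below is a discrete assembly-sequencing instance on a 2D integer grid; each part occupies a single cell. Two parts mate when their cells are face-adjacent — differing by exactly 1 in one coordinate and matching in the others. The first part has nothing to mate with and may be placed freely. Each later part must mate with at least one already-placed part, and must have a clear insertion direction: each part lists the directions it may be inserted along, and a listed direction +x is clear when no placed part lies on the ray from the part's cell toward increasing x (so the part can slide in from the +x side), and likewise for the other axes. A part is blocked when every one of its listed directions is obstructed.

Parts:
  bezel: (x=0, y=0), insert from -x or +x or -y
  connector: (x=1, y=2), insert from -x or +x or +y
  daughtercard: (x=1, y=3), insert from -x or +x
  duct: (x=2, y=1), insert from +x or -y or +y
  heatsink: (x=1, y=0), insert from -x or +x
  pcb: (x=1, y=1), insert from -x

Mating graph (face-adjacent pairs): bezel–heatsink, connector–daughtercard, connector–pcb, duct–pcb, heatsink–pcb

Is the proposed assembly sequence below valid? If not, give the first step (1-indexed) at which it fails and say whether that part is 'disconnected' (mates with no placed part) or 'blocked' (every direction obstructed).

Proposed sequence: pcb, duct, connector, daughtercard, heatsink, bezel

Valid

1. pcb@(1, 1) [-x clear] — {pcb}
2. duct@(2, 1) [+x clear] — {duct, pcb}
3. connector@(1, 2) [-x clear] — {connector, duct, pcb}
4. daughtercard@(1, 3) [-x clear] — {connector, daughtercard, duct, pcb}
5. heatsink@(1, 0) [-x clear] — {connector, daughtercard, duct, heatsink, pcb}
6. bezel@(0, 0) [-x clear] — {bezel, connector, daughtercard, duct, heatsink, pcb}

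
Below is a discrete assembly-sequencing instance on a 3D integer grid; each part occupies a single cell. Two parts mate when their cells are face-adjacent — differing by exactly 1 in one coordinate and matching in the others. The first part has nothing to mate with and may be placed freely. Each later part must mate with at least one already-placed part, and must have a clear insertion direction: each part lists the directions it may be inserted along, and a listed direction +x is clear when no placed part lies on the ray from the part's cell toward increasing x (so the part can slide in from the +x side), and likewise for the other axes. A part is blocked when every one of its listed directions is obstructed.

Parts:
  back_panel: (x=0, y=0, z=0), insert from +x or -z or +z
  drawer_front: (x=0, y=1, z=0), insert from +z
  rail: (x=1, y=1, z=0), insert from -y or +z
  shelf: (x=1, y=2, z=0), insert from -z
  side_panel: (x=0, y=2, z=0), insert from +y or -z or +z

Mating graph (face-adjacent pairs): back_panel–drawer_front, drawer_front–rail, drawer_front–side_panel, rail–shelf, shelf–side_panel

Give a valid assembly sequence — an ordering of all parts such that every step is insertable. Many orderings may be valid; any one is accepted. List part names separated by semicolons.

back_panel; drawer_front; rail; shelf; side_panel

1. back_panel@(0, 0, 0) [+x clear] — {back_panel}
2. drawer_front@(0, 1, 0) [+z clear] — {back_panel, drawer_front}
3. rail@(1, 1, 0) [-y clear] — {back_panel, drawer_front, rail}
4. shelf@(1, 2, 0) [-z clear] — {back_panel, drawer_front, rail, shelf}
5. side_panel@(0, 2, 0) [+y clear] — {back_panel, drawer_front, rail, shelf, side_panel}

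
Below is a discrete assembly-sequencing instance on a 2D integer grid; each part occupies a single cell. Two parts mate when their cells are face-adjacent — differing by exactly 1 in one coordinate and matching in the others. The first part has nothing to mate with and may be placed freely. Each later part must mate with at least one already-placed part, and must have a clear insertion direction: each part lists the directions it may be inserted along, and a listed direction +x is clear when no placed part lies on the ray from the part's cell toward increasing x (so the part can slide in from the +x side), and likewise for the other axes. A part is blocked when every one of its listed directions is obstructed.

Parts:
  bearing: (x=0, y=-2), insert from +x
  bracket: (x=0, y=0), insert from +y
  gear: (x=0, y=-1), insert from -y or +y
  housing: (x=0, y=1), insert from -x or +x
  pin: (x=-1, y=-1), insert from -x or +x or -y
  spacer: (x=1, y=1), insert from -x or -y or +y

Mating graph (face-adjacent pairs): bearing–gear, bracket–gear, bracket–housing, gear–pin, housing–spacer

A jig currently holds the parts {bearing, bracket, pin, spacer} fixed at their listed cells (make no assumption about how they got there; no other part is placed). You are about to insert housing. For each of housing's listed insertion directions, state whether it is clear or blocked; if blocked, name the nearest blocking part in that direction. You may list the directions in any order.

+x: blocked by spacer; -x: clear

-x: ray from housing(0, 1) has no placed part ⇒ clear
+x: nearest on ray is spacer@(1, 1) ⇒ blocked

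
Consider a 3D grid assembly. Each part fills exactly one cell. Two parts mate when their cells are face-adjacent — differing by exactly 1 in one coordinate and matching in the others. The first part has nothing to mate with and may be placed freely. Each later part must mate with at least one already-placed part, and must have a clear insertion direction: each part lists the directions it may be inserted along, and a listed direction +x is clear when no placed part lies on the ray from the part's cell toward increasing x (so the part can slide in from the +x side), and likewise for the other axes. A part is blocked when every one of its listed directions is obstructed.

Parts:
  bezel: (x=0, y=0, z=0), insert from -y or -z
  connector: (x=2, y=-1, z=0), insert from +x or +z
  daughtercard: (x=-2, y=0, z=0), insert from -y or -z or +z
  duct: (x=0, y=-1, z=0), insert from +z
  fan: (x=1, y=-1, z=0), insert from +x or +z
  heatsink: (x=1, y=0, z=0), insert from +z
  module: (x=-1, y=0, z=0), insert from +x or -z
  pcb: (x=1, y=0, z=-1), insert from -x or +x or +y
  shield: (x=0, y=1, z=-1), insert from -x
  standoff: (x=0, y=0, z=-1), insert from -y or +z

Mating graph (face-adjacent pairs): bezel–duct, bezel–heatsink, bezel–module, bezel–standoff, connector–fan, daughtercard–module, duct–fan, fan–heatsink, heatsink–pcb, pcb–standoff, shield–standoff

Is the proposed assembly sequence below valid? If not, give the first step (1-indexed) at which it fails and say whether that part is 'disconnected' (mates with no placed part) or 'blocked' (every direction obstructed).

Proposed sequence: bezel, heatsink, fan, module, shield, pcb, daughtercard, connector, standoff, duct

1. bezel@(0, 0, 0) [-y clear] — {bezel}
2. heatsink@(1, 0, 0) [+z clear] — {bezel, heatsink}
3. fan@(1, -1, 0) [+x clear] — {bezel, fan, heatsink}
4. module@(-1, 0, 0) [-z clear] — {bezel, fan, heatsink, module}
5. shield@(0, 1, -1) — no placed neighbour ⇒ disconnected

Invalid at step 5 (disconnected)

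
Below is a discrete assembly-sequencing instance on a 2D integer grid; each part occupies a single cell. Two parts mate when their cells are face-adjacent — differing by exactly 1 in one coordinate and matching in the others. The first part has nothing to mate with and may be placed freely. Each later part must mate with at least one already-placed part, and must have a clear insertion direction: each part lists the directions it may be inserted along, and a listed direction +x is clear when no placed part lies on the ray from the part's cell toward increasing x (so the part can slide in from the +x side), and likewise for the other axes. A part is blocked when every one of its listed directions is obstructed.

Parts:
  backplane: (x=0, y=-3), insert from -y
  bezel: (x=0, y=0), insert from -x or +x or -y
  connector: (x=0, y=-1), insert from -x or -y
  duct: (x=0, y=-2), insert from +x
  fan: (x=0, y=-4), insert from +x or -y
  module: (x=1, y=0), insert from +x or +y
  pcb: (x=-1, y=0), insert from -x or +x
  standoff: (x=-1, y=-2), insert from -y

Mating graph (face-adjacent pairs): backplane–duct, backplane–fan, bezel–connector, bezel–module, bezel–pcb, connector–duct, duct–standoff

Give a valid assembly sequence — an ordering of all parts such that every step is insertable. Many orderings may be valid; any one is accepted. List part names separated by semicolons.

1. duct@(0, -2) [+x clear] — {duct}
2. standoff@(-1, -2) [-y clear] — {duct, standoff}
3. backplane@(0, -3) [-y clear] — {backplane, duct, standoff}
4. fan@(0, -4) [+x clear] — {backplane, duct, fan, standoff}
5. connector@(0, -1) [-x clear] — {backplane, connector, duct, fan, standoff}
6. bezel@(0, 0) [-x clear] — {backplane, bezel, connector, duct, fan, standoff}
7. pcb@(-1, 0) [-x clear] — {backplane, bezel, connector, duct, fan, pcb, standoff}
8. module@(1, 0) [+x clear] — {backplane, bezel, connector, duct, fan, module, pcb, standoff}

duct; standoff; backplane; fan; connector; bezel; pcb; module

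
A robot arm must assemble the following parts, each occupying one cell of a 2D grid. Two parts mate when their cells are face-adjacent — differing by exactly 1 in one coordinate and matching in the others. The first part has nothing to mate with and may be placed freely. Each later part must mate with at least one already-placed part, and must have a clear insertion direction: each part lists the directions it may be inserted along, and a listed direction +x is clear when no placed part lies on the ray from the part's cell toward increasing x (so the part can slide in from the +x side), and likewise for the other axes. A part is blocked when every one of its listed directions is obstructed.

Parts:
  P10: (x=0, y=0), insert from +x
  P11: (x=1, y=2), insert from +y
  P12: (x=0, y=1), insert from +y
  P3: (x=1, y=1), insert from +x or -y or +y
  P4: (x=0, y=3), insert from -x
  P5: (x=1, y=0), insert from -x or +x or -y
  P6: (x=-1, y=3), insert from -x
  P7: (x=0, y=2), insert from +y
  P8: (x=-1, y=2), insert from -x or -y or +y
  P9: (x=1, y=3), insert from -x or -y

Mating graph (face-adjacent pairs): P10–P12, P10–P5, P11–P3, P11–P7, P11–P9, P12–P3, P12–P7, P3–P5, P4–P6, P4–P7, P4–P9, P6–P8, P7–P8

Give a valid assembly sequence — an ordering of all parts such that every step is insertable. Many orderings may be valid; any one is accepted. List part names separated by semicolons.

P11; P9; P3; P12; P7; P8; P4; P6; P10; P5

1. P11@(1, 2) [+y clear] — {P11}
2. P9@(1, 3) [-x clear] — {P11, P9}
3. P3@(1, 1) [+x clear] — {P11, P3, P9}
4. P12@(0, 1) [+y clear] — {P11, P12, P3, P9}
5. P7@(0, 2) [+y clear] — {P11, P12, P3, P7, P9}
6. P8@(-1, 2) [-x clear] — {P11, P12, P3, P7, P8, P9}
7. P4@(0, 3) [-x clear] — {P11, P12, P3, P4, P7, P8, P9}
8. P6@(-1, 3) [-x clear] — {P11, P12, P3, P4, P6, P7, P8, P9}
9. P10@(0, 0) [+x clear] — {P10, P11, P12, P3, P4, P6, P7, P8, P9}
10. P5@(1, 0) [+x clear] — {P10, P11, P12, P3, P4, P5, P6, P7, P8, P9}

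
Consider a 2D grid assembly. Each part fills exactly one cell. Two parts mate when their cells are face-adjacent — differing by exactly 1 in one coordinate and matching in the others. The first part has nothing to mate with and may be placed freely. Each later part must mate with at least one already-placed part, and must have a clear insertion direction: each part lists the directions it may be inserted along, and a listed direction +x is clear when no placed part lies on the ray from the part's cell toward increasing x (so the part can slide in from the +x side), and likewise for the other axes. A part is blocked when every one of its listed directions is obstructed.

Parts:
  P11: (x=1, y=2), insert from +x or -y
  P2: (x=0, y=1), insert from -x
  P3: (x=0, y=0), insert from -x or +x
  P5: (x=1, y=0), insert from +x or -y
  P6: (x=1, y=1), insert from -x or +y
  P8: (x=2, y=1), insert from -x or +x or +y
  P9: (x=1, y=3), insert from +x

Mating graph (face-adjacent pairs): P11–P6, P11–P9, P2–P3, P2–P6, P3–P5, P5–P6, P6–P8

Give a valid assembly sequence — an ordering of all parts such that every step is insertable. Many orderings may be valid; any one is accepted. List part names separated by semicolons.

1. P2@(0, 1) [-x clear] — {P2}
2. P3@(0, 0) [-x clear] — {P2, P3}
3. P6@(1, 1) [+y clear] — {P2, P3, P6}
4. P8@(2, 1) [+x clear] — {P2, P3, P6, P8}
5. P11@(1, 2) [+x clear] — {P11, P2, P3, P6, P8}
6. P9@(1, 3) [+x clear] — {P11, P2, P3, P6, P8, P9}
7. P5@(1, 0) [+x clear] — {P11, P2, P3, P5, P6, P8, P9}

P2; P3; P6; P8; P11; P9; P5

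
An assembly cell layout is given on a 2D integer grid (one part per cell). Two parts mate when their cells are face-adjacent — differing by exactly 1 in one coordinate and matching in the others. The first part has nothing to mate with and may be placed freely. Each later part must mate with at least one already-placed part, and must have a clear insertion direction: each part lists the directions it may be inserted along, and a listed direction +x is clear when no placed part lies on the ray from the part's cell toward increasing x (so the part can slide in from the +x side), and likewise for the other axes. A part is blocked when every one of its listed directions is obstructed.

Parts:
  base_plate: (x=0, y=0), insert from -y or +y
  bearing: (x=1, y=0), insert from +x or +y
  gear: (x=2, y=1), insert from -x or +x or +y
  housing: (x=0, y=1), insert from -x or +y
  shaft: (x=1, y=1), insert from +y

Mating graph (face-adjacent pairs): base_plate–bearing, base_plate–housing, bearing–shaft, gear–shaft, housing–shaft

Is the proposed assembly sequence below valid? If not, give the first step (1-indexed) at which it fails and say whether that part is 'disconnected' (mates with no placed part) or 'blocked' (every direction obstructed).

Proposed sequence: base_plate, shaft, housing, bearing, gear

1. base_plate@(0, 0) [-y clear] — {base_plate}
2. shaft@(1, 1) — no placed neighbour ⇒ disconnected

Invalid at step 2 (disconnected)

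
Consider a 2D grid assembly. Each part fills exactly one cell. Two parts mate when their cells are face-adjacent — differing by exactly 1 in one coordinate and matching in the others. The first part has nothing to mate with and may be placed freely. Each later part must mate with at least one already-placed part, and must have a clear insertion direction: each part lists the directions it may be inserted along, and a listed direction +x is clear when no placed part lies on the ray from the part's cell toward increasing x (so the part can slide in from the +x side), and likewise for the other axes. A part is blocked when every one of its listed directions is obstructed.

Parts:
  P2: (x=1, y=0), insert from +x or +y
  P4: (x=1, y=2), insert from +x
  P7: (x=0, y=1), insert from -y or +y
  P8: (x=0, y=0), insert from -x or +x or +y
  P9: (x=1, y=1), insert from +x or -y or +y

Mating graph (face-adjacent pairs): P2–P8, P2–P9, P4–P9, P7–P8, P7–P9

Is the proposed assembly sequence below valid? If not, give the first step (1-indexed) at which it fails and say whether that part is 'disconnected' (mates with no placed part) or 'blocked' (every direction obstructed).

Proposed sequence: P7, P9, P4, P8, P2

1. P7@(0, 1) [-y clear] — {P7}
2. P9@(1, 1) [+x clear] — {P7, P9}
3. P4@(1, 2) [+x clear] — {P4, P7, P9}
4. P8@(0, 0) [-x clear] — {P4, P7, P8, P9}
5. P2@(1, 0) [+x clear] — {P2, P4, P7, P8, P9}

Valid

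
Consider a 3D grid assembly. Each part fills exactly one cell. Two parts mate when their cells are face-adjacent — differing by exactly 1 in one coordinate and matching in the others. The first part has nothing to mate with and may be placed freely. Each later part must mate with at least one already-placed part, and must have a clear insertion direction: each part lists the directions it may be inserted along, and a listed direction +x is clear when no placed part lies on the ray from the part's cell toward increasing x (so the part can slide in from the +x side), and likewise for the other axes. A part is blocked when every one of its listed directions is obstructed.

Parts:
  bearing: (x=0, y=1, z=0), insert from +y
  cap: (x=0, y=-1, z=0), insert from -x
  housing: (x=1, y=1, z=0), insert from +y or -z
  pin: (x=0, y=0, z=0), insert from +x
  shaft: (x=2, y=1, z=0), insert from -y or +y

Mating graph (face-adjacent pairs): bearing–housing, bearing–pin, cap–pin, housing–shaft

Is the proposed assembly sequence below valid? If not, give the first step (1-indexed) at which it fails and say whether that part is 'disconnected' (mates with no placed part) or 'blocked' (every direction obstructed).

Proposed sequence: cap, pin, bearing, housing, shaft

1. cap@(0, -1, 0) [-x clear] — {cap}
2. pin@(0, 0, 0) [+x clear] — {cap, pin}
3. bearing@(0, 1, 0) [+y clear] — {bearing, cap, pin}
4. housing@(1, 1, 0) [+y clear] — {bearing, cap, housing, pin}
5. shaft@(2, 1, 0) [-y clear] — {bearing, cap, housing, pin, shaft}

Valid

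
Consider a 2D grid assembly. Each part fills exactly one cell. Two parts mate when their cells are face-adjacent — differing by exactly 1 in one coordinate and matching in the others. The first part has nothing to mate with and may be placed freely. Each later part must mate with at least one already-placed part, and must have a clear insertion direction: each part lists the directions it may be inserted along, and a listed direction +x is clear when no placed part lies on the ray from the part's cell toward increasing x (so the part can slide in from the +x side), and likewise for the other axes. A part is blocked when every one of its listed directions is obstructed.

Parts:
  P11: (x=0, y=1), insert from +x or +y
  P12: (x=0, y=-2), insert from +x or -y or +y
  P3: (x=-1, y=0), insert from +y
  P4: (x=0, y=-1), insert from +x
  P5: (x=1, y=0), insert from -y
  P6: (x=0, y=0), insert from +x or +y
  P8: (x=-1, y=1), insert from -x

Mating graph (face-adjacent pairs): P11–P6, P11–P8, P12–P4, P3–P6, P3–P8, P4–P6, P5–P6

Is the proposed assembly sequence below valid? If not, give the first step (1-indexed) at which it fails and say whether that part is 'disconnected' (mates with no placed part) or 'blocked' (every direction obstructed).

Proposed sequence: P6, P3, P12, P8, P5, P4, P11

1. P6@(0, 0) [+x clear] — {P6}
2. P3@(-1, 0) [+y clear] — {P3, P6}
3. P12@(0, -2) — no placed neighbour ⇒ disconnected

Invalid at step 3 (disconnected)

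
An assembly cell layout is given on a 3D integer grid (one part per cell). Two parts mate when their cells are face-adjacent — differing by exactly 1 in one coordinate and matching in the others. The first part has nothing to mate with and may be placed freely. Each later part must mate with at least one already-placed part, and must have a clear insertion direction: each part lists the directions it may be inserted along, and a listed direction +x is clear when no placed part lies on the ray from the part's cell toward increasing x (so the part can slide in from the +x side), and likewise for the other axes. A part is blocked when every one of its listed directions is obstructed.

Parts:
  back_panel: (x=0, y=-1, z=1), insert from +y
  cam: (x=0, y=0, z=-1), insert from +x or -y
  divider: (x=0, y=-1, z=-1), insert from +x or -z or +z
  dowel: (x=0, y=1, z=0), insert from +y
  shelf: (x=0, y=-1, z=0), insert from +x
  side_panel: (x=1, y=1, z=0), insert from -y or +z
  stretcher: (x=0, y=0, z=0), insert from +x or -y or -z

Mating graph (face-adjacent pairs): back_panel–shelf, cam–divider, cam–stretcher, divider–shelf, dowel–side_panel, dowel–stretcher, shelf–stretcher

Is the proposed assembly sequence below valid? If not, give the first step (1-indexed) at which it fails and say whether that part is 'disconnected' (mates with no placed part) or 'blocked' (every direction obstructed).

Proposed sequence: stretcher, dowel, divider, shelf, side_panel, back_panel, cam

1. stretcher@(0, 0, 0) [+x clear] — {stretcher}
2. dowel@(0, 1, 0) [+y clear] — {dowel, stretcher}
3. divider@(0, -1, -1) — no placed neighbour ⇒ disconnected

Invalid at step 3 (disconnected)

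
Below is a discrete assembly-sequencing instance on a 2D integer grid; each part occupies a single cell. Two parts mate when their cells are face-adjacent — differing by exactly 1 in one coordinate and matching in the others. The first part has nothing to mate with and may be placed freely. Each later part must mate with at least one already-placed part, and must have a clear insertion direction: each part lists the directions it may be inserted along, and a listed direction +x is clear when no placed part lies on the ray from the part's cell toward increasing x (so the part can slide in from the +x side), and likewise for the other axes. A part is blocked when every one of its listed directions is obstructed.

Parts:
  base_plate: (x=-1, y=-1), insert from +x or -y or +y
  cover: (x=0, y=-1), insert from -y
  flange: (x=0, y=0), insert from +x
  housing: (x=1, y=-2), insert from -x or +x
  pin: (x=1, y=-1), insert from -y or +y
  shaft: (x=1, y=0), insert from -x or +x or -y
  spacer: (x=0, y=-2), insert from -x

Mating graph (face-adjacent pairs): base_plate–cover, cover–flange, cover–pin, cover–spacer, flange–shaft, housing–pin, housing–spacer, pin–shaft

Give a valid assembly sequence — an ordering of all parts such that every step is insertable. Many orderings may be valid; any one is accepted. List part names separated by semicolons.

cover; spacer; base_plate; pin; housing; flange; shaft

1. cover@(0, -1) [-y clear] — {cover}
2. spacer@(0, -2) [-x clear] — {cover, spacer}
3. base_plate@(-1, -1) [-y clear] — {base_plate, cover, spacer}
4. pin@(1, -1) [-y clear] — {base_plate, cover, pin, spacer}
5. housing@(1, -2) [+x clear] — {base_plate, cover, housing, pin, spacer}
6. flange@(0, 0) [+x clear] — {base_plate, cover, flange, housing, pin, spacer}
7. shaft@(1, 0) [+x clear] — {base_plate, cover, flange, housing, pin, shaft, spacer}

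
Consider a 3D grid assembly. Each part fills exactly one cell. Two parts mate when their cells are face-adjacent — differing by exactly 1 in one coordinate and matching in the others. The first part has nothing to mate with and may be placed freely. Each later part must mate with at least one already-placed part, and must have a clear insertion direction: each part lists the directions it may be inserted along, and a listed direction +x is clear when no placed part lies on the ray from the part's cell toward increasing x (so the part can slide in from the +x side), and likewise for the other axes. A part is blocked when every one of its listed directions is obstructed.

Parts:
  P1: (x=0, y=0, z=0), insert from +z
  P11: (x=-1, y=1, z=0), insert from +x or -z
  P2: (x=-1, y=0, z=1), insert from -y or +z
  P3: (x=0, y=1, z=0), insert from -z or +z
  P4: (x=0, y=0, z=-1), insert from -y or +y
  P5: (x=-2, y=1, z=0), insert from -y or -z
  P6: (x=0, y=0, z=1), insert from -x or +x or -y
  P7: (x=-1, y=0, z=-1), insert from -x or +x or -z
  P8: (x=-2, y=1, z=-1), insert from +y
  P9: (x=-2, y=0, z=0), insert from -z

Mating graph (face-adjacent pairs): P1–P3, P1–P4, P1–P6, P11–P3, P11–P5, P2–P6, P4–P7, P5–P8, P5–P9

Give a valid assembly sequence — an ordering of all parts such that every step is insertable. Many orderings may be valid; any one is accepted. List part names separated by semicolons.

1. P7@(-1, 0, -1) [-x clear] — {P7}
2. P4@(0, 0, -1) [-y clear] — {P4, P7}
3. P1@(0, 0, 0) [+z clear] — {P1, P4, P7}
4. P3@(0, 1, 0) [-z clear] — {P1, P3, P4, P7}
5. P6@(0, 0, 1) [-x clear] — {P1, P3, P4, P6, P7}
6. P2@(-1, 0, 1) [-y clear] — {P1, P2, P3, P4, P6, P7}
7. P11@(-1, 1, 0) [-z clear] — {P1, P11, P2, P3, P4, P6, P7}
8. P5@(-2, 1, 0) [-y clear] — {P1, P11, P2, P3, P4, P5, P6, P7}
9. P9@(-2, 0, 0) [-z clear] — {P1, P11, P2, P3, P4, P5, P6, P7, P9}
10. P8@(-2, 1, -1) [+y clear] — {P1, P11, P2, P3, P4, P5, P6, P7, P8, P9}

P7; P4; P1; P3; P6; P2; P11; P5; P9; P8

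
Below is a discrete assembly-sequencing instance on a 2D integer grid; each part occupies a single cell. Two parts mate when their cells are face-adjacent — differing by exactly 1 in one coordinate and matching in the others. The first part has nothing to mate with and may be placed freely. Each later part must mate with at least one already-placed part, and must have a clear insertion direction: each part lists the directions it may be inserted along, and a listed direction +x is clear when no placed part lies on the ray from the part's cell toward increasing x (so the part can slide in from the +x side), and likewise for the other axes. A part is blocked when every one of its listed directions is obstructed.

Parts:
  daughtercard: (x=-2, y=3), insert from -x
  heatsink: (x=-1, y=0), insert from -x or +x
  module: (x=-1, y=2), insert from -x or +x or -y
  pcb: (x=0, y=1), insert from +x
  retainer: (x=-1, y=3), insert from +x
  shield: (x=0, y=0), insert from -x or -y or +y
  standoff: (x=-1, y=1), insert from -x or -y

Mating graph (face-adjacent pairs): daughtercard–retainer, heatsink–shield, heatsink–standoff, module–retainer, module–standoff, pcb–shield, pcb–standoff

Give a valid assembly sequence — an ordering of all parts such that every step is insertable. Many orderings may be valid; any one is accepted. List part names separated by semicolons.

module; retainer; standoff; pcb; shield; heatsink; daughtercard

1. module@(-1, 2) [-x clear] — {module}
2. retainer@(-1, 3) [+x clear] — {module, retainer}
3. standoff@(-1, 1) [-x clear] — {module, retainer, standoff}
4. pcb@(0, 1) [+x clear] — {module, pcb, retainer, standoff}
5. shield@(0, 0) [-x clear] — {module, pcb, retainer, shield, standoff}
6. heatsink@(-1, 0) [-x clear] — {heatsink, module, pcb, retainer, shield, standoff}
7. daughtercard@(-2, 3) [-x clear] — {daughtercard, heatsink, module, pcb, retainer, shield, standoff}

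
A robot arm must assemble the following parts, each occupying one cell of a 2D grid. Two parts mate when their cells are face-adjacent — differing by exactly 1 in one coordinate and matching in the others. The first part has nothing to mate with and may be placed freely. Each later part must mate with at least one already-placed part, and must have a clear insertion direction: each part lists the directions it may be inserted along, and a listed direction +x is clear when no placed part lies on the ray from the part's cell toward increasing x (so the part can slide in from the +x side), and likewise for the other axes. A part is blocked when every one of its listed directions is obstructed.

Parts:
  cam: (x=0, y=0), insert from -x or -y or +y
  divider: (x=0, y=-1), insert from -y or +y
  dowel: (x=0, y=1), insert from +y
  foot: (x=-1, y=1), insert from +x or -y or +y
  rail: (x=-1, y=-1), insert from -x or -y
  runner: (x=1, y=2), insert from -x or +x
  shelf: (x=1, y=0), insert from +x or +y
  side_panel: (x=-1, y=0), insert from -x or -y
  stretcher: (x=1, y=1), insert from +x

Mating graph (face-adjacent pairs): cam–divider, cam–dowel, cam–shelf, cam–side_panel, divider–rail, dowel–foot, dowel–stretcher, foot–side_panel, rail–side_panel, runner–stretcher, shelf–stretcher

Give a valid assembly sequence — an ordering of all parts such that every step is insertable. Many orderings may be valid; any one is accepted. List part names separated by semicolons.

foot; dowel; cam; shelf; stretcher; runner; divider; rail; side_panel

1. foot@(-1, 1) [+x clear] — {foot}
2. dowel@(0, 1) [+y clear] — {dowel, foot}
3. cam@(0, 0) [-x clear] — {cam, dowel, foot}
4. shelf@(1, 0) [+x clear] — {cam, dowel, foot, shelf}
5. stretcher@(1, 1) [+x clear] — {cam, dowel, foot, shelf, stretcher}
6. runner@(1, 2) [-x clear] — {cam, dowel, foot, runner, shelf, stretcher}
7. divider@(0, -1) [-y clear] — {cam, divider, dowel, foot, runner, shelf, stretcher}
8. rail@(-1, -1) [-x clear] — {cam, divider, dowel, foot, rail, runner, shelf, stretcher}
9. side_panel@(-1, 0) [-x clear] — {cam, divider, dowel, foot, rail, runner, shelf, side_panel, stretcher}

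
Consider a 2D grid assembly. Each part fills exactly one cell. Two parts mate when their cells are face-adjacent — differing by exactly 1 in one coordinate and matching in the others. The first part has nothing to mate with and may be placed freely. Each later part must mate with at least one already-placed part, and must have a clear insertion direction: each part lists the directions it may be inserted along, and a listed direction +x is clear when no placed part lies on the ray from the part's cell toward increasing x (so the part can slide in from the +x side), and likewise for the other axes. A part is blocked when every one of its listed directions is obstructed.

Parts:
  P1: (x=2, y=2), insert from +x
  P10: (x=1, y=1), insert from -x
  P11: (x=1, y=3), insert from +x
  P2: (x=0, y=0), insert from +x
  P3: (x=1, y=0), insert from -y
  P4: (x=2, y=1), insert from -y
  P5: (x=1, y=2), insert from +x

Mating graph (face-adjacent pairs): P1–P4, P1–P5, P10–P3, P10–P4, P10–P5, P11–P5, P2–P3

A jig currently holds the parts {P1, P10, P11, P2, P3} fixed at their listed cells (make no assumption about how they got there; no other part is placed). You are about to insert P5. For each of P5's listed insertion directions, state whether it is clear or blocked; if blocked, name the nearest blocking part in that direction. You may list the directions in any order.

+x: nearest on ray is P1@(2, 2) ⇒ blocked

+x: blocked by P1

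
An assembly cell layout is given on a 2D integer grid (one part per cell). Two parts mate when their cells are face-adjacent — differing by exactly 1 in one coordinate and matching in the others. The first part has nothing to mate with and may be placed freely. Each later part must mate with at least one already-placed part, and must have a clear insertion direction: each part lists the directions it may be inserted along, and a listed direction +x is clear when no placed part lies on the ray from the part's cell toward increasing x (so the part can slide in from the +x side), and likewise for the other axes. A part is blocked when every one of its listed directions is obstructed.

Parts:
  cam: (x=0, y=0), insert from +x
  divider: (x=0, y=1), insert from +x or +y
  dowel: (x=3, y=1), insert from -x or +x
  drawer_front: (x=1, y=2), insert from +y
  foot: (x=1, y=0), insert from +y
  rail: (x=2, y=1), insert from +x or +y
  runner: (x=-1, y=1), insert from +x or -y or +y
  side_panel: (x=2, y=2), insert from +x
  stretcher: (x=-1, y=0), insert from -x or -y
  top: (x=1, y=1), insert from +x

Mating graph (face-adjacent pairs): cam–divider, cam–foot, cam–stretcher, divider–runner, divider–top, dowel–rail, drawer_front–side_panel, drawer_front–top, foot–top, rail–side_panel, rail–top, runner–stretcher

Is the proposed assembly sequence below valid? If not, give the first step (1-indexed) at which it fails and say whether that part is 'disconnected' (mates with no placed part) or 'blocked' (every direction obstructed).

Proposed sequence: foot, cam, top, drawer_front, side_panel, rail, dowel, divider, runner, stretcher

Invalid at step 2 (blocked)

1. foot@(1, 0) [+y clear] — {foot}
2. cam@(0, 0) — +x all obstructed ⇒ blocked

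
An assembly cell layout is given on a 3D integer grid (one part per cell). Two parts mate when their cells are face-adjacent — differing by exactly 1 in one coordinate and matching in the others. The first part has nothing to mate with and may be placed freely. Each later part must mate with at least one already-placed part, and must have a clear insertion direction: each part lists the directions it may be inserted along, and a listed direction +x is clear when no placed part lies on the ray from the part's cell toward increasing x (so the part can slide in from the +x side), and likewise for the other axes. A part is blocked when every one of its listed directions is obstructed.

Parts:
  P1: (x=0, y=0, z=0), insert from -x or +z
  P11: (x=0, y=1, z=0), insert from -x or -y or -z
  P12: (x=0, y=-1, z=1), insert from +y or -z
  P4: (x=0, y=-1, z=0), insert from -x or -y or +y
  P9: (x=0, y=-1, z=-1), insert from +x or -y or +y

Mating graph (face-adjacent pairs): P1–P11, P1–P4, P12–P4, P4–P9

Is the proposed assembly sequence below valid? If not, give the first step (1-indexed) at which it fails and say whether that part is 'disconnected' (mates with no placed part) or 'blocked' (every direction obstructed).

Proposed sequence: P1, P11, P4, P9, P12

Valid

1. P1@(0, 0, 0) [-x clear] — {P1}
2. P11@(0, 1, 0) [-x clear] — {P1, P11}
3. P4@(0, -1, 0) [-x clear] — {P1, P11, P4}
4. P9@(0, -1, -1) [+x clear] — {P1, P11, P4, P9}
5. P12@(0, -1, 1) [+y clear] — {P1, P11, P12, P4, P9}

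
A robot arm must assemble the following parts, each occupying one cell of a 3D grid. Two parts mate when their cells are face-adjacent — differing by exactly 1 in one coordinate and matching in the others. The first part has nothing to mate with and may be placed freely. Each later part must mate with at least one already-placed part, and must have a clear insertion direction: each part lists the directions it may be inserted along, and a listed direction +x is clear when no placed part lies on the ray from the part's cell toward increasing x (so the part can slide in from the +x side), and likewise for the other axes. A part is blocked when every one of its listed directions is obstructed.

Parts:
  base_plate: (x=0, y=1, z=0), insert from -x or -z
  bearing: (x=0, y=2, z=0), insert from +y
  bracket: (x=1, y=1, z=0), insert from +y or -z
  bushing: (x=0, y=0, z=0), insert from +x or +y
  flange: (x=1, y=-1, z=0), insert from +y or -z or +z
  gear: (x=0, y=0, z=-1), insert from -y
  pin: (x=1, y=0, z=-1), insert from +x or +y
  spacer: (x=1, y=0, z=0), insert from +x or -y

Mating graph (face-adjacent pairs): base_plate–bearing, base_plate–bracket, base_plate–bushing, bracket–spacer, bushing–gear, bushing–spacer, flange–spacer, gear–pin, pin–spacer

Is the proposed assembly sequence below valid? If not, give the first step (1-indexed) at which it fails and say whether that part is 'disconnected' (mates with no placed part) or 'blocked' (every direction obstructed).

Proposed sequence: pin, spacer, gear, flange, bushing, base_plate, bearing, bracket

Valid

1. pin@(1, 0, -1) [+x clear] — {pin}
2. spacer@(1, 0, 0) [+x clear] — {pin, spacer}
3. gear@(0, 0, -1) [-y clear] — {gear, pin, spacer}
4. flange@(1, -1, 0) [-z clear] — {flange, gear, pin, spacer}
5. bushing@(0, 0, 0) [+y clear] — {bushing, flange, gear, pin, spacer}
6. base_plate@(0, 1, 0) [-x clear] — {base_plate, bushing, flange, gear, pin, spacer}
7. bearing@(0, 2, 0) [+y clear] — {base_plate, bearing, bushing, flange, gear, pin, spacer}
8. bracket@(1, 1, 0) [+y clear] — {base_plate, bearing, bracket, bushing, flange, gear, pin, spacer}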